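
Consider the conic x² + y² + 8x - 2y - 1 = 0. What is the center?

(x² + 8x) + (y² - 2y) = 1
(x + 4)² + (y - 1)² = 1 + 16 + 1 = 18
So (x + 4)² + (y - 1)² = 18.
Circle centered at (-4, 1) with r² = 18.

(-4, 1)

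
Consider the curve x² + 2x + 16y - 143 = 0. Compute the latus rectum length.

16

Only x is squared. Complete the square in x: (x + 1)² = -16(y - 9).
Vertex (-1, 9); 4p = -16 so p = -4. Opens down.
Latus rectum length = |4p| = 16.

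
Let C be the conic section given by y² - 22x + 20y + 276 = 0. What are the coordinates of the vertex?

(8, -10)

Only y is squared. Complete the square in y: (y + 10)² = 22(x - 8).
Vertex (8, -10); 4p = 22 so p = 11/2. Opens right.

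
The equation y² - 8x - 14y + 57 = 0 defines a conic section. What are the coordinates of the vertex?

Only y is squared. Complete the square in y: (y - 7)² = 8(x - 1).
Vertex (1, 7); 4p = 8 so p = 2. Opens right.

(1, 7)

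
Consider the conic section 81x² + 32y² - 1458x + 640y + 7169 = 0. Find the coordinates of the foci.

(9, -17) and (9, -3)

Group: 81(x² - 18x) + 32(y² + 20y) = -7169
Complete the square in x and y: 81(x - 9)² + 32(y + 10)² = -7169 + 6561 + 3200 = 2592
Divide by 2592: (x - 9)²/32 + (y + 10)²/81 = 1
Ellipse, center (9, -10), major axis vertical; a² = 81, b² = 32.
c² = a² - b² = 81 - 32 = 49, so c = 7.
Foci lie on the vertical axis through the center: (h, k ± c).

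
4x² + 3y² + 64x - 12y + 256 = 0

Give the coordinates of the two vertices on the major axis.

(-8, 0) and (-8, 4)

Group: 4(x² + 16x) + 3(y² - 4y) = -256
Complete the square: 4(x + 8)² + 3(y - 2)² = -256 + 256 + 12 = 12
Dividing both sides by 12: (x + 8)²/3 + (y - 2)²/4 = 1
Ellipse, center (-8, 2), major axis vertical; a² = 4, b² = 3.
a = 2. Vertices at (h, k ± a).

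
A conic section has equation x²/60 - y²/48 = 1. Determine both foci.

(0 - 6√3, 0) and (0 + 6√3, 0)

Center (0, 0). The positive term is the x-term, so the transverse axis is horizontal; a² = 60, b² = 48.
c² = a² + b² = 60 + 48 = 108, so c = 6√3.
Foci lie on the horizontal axis through the center: (h ± c, k).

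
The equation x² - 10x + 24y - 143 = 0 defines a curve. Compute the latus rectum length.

24

Only x is squared. Complete the square in x: (x - 5)² = -24(y - 7).
Vertex (5, 7); 4p = -24 so p = -6. Opens down.
Latus rectum length = |4p| = 24.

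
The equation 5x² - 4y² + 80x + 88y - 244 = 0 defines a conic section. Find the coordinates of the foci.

(-14, 11) and (-2, 11)

Group: 5(x² + 16x) -4(y² - 22y) = 244
Complete the square: 5(x + 8)² -4(y - 11)² = 244 + 320 - 484 = 80
Divide by 80: (x + 8)²/16 - (y - 11)²/20 = 1
Hyperbola, center (-8, 11), transverse axis horizontal; a² = 16, b² = 20.
c² = a² + b² = 16 + 20 = 36, so c = 6.
Foci lie on the horizontal axis through the center: (h ± c, k).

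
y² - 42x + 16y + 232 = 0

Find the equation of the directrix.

Only y is squared. Complete the square in y: (y + 8)² = 42(x - 4).
Vertex (4, -8); 4p = 42 so p = 21/2. Opens right.
Directrix is the vertical line x = h − p = 4 − (21/2) = -13/2.

x = -13/2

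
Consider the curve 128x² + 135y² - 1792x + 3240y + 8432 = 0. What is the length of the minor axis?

16√2

Group the x- and y-terms: 128(x² - 14x) + 135(y² + 24y) = -8432
128(x - 7)² + 135(y + 12)² = -8432 + 6272 + 19440 = 17280
Divide by 17280: (x - 7)²/135 + (y + 12)²/128 = 1
Ellipse, center (7, -12), major axis horizontal; a² = 135, b² = 128.
b² = 128 so b = 8√2; the minor axis has length 2b = 16√2.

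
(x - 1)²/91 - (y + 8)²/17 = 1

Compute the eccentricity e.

e = 6√273/91

Center (1, -8). The positive term is the x-term, so the transverse axis is horizontal; a² = 91, b² = 17.
c² = a² + b² = 108, so c = 6√3.
e = c/a = 6√3/√91 = 6√273/91.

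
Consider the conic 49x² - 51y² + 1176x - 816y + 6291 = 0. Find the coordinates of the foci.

Collect terms: 49(x² + 24x) -51(y² + 16y) = -6291
49(x + 12)² -51(y + 8)² = -6291 + 7056 - 3264 = -2499
Divide by -2499: (y + 8)²/49 - (x + 12)²/51 = 1
Hyperbola, center (-12, -8), transverse axis vertical; a² = 49, b² = 51.
c² = a² + b² = 49 + 51 = 100, so c = 10.
Foci lie on the vertical axis through the center: (h, k ± c).

(-12, -18) and (-12, 2)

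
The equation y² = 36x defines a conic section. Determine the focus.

Vertex (0, 0); 4p = 36 so p = 9. Opens right.
Focus is p units from the vertex along the axis: (h + p, k).

(9, 0)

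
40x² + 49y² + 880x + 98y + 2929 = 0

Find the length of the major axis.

Collect terms: 40(x² + 22x) + 49(y² + 2y) = -2929
40(x + 11)² + 49(y + 1)² = -2929 + 4840 + 49 = 1960
Divide by 1960: (x + 11)²/49 + (y + 1)²/40 = 1
Ellipse, center (-11, -1), major axis horizontal; a² = 49, b² = 40.
a² = 49 so a = 7; the major axis has length 2a = 14.

14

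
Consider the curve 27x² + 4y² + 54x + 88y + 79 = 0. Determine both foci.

(-1, -11 - 2√23) and (-1, -11 + 2√23)

Collect terms: 27(x² + 2x) + 4(y² + 22y) = -79
Complete the square in x and y: 27(x + 1)² + 4(y + 11)² = -79 + 27 + 484 = 432
Divide through by 432 to get (x + 1)²/16 + (y + 11)²/108 = 1.
Ellipse, center (-1, -11), major axis vertical; a² = 108, b² = 16.
c² = a² - b² = 108 - 16 = 92, so c = 2√23.
Foci lie on the vertical axis through the center: (h, k ± c).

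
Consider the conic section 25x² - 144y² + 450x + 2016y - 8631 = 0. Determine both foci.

Collect terms: 25(x² + 18x) -144(y² - 14y) = 8631
Completing the square gives 25(x + 9)² -144(y - 7)² = 8631 + 2025 - 7056 = 3600.
Dividing both sides by 3600: (x + 9)²/144 - (y - 7)²/25 = 1
Hyperbola, center (-9, 7), transverse axis horizontal; a² = 144, b² = 25.
c² = a² + b² = 144 + 25 = 169, so c = 13.
Foci lie on the horizontal axis through the center: (h ± c, k).

(-22, 7) and (4, 7)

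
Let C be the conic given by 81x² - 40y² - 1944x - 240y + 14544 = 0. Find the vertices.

(12, -12) and (12, 6)

81(x² - 24x) -40(y² + 6y) = -14544
Complete the square: 81(x - 12)² -40(y + 3)² = -14544 + 11664 - 360 = -3240
Dividing both sides by -3240: (y + 3)²/81 - (x - 12)²/40 = 1
Hyperbola, center (12, -3), transverse axis vertical; a² = 81, b² = 40.
a = 9. Vertices at (h, k ± a).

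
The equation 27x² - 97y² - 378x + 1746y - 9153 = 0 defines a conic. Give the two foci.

Collect terms: 27(x² - 14x) -97(y² - 18y) = 9153
27(x - 7)² -97(y - 9)² = 9153 + 1323 - 7857 = 2619
Divide by 2619: (x - 7)²/97 - (y - 9)²/27 = 1
Hyperbola, center (7, 9), transverse axis horizontal; a² = 97, b² = 27.
c² = a² + b² = 97 + 27 = 124, so c = 2√31.
Foci lie on the horizontal axis through the center: (h ± c, k).

(7 - 2√31, 9) and (7 + 2√31, 9)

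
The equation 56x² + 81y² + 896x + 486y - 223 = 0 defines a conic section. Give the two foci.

Rearranging, 56(x² + 16x) + 81(y² + 6y) = 223.
Complete the square in x and y: 56(x + 8)² + 81(y + 3)² = 223 + 3584 + 729 = 4536
Dividing both sides by 4536: (x + 8)²/81 + (y + 3)²/56 = 1
Ellipse, center (-8, -3), major axis horizontal; a² = 81, b² = 56.
c² = a² - b² = 81 - 56 = 25, so c = 5.
Foci lie on the horizontal axis through the center: (h ± c, k).

(-13, -3) and (-3, -3)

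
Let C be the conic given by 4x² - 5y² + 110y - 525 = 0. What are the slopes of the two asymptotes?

2√5/5 and -2√5/5

Group the x- and y-terms: 4x² -5(y² - 22y) = 525
4x² -5(y - 11)² = 525 + 0 - 605 = -80
Dividing both sides by -80: (y - 11)²/16 - x²/20 = 1
Hyperbola, center (0, 11), transverse axis vertical; a² = 16, b² = 20.
For a vertical hyperbola the asymptotes have slope ±a/b.
Here that is ±4/2√5 = ±2√5/5.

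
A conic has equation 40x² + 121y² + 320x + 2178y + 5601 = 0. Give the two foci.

(-13, -9) and (5, -9)

Collect terms: 40(x² + 8x) + 121(y² + 18y) = -5601
Complete the square: 40(x + 4)² + 121(y + 9)² = -5601 + 640 + 9801 = 4840
Divide by 4840: (x + 4)²/121 + (y + 9)²/40 = 1
Ellipse, center (-4, -9), major axis horizontal; a² = 121, b² = 40.
c² = a² - b² = 121 - 40 = 81, so c = 9.
Foci lie on the horizontal axis through the center: (h ± c, k).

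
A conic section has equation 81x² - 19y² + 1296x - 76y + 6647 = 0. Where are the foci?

(-8, -12) and (-8, 8)

81(x² + 16x) -19(y² + 4y) = -6647
Completing the square gives 81(x + 8)² -19(y + 2)² = -6647 + 5184 - 76 = -1539.
Dividing both sides by -1539: (y + 2)²/81 - (x + 8)²/19 = 1
Hyperbola, center (-8, -2), transverse axis vertical; a² = 81, b² = 19.
c² = a² + b² = 81 + 19 = 100, so c = 10.
Foci lie on the vertical axis through the center: (h, k ± c).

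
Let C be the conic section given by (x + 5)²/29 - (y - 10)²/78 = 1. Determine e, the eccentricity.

Center (-5, 10). The positive term is the x-term, so the transverse axis is horizontal; a² = 29, b² = 78.
c² = a² + b² = 107, so c = √107.
e = c/a = √107/√29 = √3103/29.

e = √3103/29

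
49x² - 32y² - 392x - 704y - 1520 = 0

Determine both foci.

Group the x- and y-terms: 49(x² - 8x) -32(y² + 22y) = 1520
Completing the square gives 49(x - 4)² -32(y + 11)² = 1520 + 784 - 3872 = -1568.
Divide by -1568: (y + 11)²/49 - (x - 4)²/32 = 1
Hyperbola, center (4, -11), transverse axis vertical; a² = 49, b² = 32.
c² = a² + b² = 49 + 32 = 81, so c = 9.
Foci lie on the vertical axis through the center: (h, k ± c).

(4, -20) and (4, -2)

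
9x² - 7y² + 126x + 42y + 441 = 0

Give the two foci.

(-7, -1) and (-7, 7)

9(x² + 14x) -7(y² - 6y) = -441
Completing the square gives 9(x + 7)² -7(y - 3)² = -441 + 441 - 63 = -63.
Divide through by -63 to get (y - 3)²/9 - (x + 7)²/7 = 1.
Hyperbola, center (-7, 3), transverse axis vertical; a² = 9, b² = 7.
c² = a² + b² = 9 + 7 = 16, so c = 4.
Foci lie on the vertical axis through the center: (h, k ± c).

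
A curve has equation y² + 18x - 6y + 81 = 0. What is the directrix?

x = 1/2

Only y is squared. Complete the square in y: (y - 3)² = -18(x + 4).
Vertex (-4, 3); 4p = -18 so p = -9/2. Opens left.
Directrix is the vertical line x = h − p = -4 − (-9/2) = 1/2.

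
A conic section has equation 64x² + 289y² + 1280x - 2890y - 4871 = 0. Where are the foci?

(-25, 5) and (5, 5)

64(x² + 20x) + 289(y² - 10y) = 4871
Completing the square gives 64(x + 10)² + 289(y - 5)² = 4871 + 6400 + 7225 = 18496.
Divide by 18496: (x + 10)²/289 + (y - 5)²/64 = 1
Ellipse, center (-10, 5), major axis horizontal; a² = 289, b² = 64.
c² = a² - b² = 289 - 64 = 225, so c = 15.
Foci lie on the horizontal axis through the center: (h ± c, k).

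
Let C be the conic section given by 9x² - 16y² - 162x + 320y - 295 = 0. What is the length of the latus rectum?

Rearranging, 9(x² - 18x) -16(y² - 20y) = 295.
9(x - 9)² -16(y - 10)² = 295 + 729 - 1600 = -576
Divide by -576: (y - 10)²/36 - (x - 9)²/64 = 1
Hyperbola, center (9, 10), transverse axis vertical; a² = 36, b² = 64.
Latus rectum length = 2b²/a = 2·64/6 = 64/3.

64/3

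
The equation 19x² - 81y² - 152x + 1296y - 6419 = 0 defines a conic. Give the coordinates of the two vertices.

19(x² - 8x) -81(y² - 16y) = 6419
Complete the square: 19(x - 4)² -81(y - 8)² = 6419 + 304 - 5184 = 1539
Divide through by 1539 to get (x - 4)²/81 - (y - 8)²/19 = 1.
Hyperbola, center (4, 8), transverse axis horizontal; a² = 81, b² = 19.
a = 9. Vertices at (h ± a, k).

(-5, 8) and (13, 8)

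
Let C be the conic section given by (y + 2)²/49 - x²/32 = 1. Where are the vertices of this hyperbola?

(0, -9) and (0, 5)

Center (0, -2). The positive term is the y-term, so the transverse axis is vertical; a² = 49, b² = 32.
a = 7. Vertices at (h, k ± a).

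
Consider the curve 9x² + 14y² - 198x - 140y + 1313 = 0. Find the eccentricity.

9(x² - 22x) + 14(y² - 10y) = -1313
Complete the square: 9(x - 11)² + 14(y - 5)² = -1313 + 1089 + 350 = 126
Dividing both sides by 126: (x - 11)²/14 + (y - 5)²/9 = 1
Ellipse, center (11, 5), major axis horizontal; a² = 14, b² = 9.
c² = a² - b² = 5, so c = √5.
e = c/a = √5/√14 = √70/14.

e = √70/14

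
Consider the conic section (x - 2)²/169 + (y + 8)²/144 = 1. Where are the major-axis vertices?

(-11, -8) and (15, -8)

Center (2, -8). The larger denominator 169 sits under the x-term, so the major axis is horizontal; a² = 169, b² = 144.
a = 13. Vertices at (h ± a, k).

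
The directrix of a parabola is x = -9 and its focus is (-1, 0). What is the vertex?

The vertex is the midpoint between the focus and the directrix along the axis of symmetry.
Axis is horizontal (directrix is vertical). Vertex x-coordinate = (-1 + (-9))/2 = -5; y-coordinate = 0.

(-5, 0)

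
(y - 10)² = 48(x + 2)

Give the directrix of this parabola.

Vertex (-2, 10); 4p = 48 so p = 12. Opens right.
Directrix is the vertical line x = h − p = -2 − (12) = -14.

x = -14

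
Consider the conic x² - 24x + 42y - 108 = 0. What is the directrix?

Only x is squared. Complete the square in x: (x - 12)² = -42(y - 6).
Vertex (12, 6); 4p = -42 so p = -21/2. Opens down.
Directrix is the horizontal line y = k − p = 6 − (-21/2) = 33/2.

y = 33/2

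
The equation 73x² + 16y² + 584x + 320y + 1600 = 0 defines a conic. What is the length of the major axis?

2√73

Collect terms: 73(x² + 8x) + 16(y² + 20y) = -1600
Completing the square gives 73(x + 4)² + 16(y + 10)² = -1600 + 1168 + 1600 = 1168.
Divide through by 1168 to get (x + 4)²/16 + (y + 10)²/73 = 1.
Ellipse, center (-4, -10), major axis vertical; a² = 73, b² = 16.
a² = 73 so a = √73; the major axis has length 2a = 2√73.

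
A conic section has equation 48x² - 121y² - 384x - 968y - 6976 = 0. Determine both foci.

(-9, -4) and (17, -4)

Group the x- and y-terms: 48(x² - 8x) -121(y² + 8y) = 6976
Completing the square gives 48(x - 4)² -121(y + 4)² = 6976 + 768 - 1936 = 5808.
Divide by 5808: (x - 4)²/121 - (y + 4)²/48 = 1
Hyperbola, center (4, -4), transverse axis horizontal; a² = 121, b² = 48.
c² = a² + b² = 121 + 48 = 169, so c = 13.
Foci lie on the horizontal axis through the center: (h ± c, k).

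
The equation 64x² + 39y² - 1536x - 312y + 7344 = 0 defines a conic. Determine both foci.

(12, -1) and (12, 9)

Collect terms: 64(x² - 24x) + 39(y² - 8y) = -7344
Completing the square gives 64(x - 12)² + 39(y - 4)² = -7344 + 9216 + 624 = 2496.
Divide through by 2496 to get (x - 12)²/39 + (y - 4)²/64 = 1.
Ellipse, center (12, 4), major axis vertical; a² = 64, b² = 39.
c² = a² - b² = 64 - 39 = 25, so c = 5.
Foci lie on the vertical axis through the center: (h, k ± c).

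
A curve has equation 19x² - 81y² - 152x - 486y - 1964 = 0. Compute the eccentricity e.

e = 10/9

Group: 19(x² - 8x) -81(y² + 6y) = 1964
19(x - 4)² -81(y + 3)² = 1964 + 304 - 729 = 1539
Divide through by 1539 to get (x - 4)²/81 - (y + 3)²/19 = 1.
Hyperbola, center (4, -3), transverse axis horizontal; a² = 81, b² = 19.
c² = a² + b² = 100, so c = 10.
e = c/a = 10/9.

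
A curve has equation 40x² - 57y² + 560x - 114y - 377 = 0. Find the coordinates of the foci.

(-7 - √97, -1) and (-7 + √97, -1)

Group: 40(x² + 14x) -57(y² + 2y) = 377
Completing the square gives 40(x + 7)² -57(y + 1)² = 377 + 1960 - 57 = 2280.
Divide by 2280: (x + 7)²/57 - (y + 1)²/40 = 1
Hyperbola, center (-7, -1), transverse axis horizontal; a² = 57, b² = 40.
c² = a² + b² = 57 + 40 = 97, so c = √97.
Foci lie on the horizontal axis through the center: (h ± c, k).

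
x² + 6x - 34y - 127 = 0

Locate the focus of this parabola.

Only x is squared. Complete the square in x: (x + 3)² = 34(y + 4).
Vertex (-3, -4); 4p = 34 so p = 17/2. Opens up.
Focus is p units from the vertex along the axis: (h, k + p).

(-3, 9/2)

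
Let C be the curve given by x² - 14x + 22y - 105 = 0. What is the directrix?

y = 25/2

Only x is squared. Complete the square in x: (x - 7)² = -22(y - 7).
Vertex (7, 7); 4p = -22 so p = -11/2. Opens down.
Directrix is the horizontal line y = k − p = 7 − (-11/2) = 25/2.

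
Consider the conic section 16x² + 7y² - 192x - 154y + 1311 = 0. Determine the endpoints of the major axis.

Collect terms: 16(x² - 12x) + 7(y² - 22y) = -1311
16(x - 6)² + 7(y - 11)² = -1311 + 576 + 847 = 112
Divide through by 112 to get (x - 6)²/7 + (y - 11)²/16 = 1.
Ellipse, center (6, 11), major axis vertical; a² = 16, b² = 7.
a = 4. Vertices at (h, k ± a).

(6, 7) and (6, 15)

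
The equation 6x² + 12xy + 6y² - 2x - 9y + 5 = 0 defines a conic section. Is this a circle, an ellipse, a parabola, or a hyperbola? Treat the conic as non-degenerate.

A = 6, B = 12, C = 6.
Discriminant B² − 4AC = 12² − 4·6·6 = 0.
B² − 4AC = 0 ⇒ parabola.

parabola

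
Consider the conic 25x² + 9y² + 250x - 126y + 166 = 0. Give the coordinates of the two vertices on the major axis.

(-5, -3) and (-5, 17)

Group the x- and y-terms: 25(x² + 10x) + 9(y² - 14y) = -166
25(x + 5)² + 9(y - 7)² = -166 + 625 + 441 = 900
Dividing both sides by 900: (x + 5)²/36 + (y - 7)²/100 = 1
Ellipse, center (-5, 7), major axis vertical; a² = 100, b² = 36.
a = 10. Vertices at (h, k ± a).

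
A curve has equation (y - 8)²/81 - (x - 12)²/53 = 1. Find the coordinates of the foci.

(12, 8 - √134) and (12, 8 + √134)

Center (12, 8). The positive term is the y-term, so the transverse axis is vertical; a² = 81, b² = 53.
c² = a² + b² = 81 + 53 = 134, so c = √134.
Foci lie on the vertical axis through the center: (h, k ± c).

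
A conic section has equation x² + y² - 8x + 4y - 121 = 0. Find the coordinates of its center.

(4, -2)

Rearranging, (x² - 8x) + (y² + 4y) = 121.
(x - 4)² + (y + 2)² = 121 + 16 + 4 = 141
So (x - 4)² + (y + 2)² = 141.
Circle centered at (4, -2) with r² = 141.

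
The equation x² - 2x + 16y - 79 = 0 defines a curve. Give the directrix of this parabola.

Only x is squared. Complete the square in x: (x - 1)² = -16(y - 5).
Vertex (1, 5); 4p = -16 so p = -4. Opens down.
Directrix is the horizontal line y = k − p = 5 − (-4) = 9.

y = 9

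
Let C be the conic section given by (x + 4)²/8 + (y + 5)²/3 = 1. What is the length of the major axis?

Center (-4, -5). The larger denominator 8 sits under the x-term, so the major axis is horizontal; a² = 8, b² = 3.
a² = 8 so a = 2√2; the major axis has length 2a = 4√2.

4√2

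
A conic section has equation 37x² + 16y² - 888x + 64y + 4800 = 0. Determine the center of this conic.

Collect terms: 37(x² - 24x) + 16(y² + 4y) = -4800
Complete the square: 37(x - 12)² + 16(y + 2)² = -4800 + 5328 + 64 = 592
Dividing both sides by 592: (x - 12)²/16 + (y + 2)²/37 = 1
Ellipse with center (12, -2).

(12, -2)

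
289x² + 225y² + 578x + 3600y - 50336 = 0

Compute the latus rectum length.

450/17

Collect terms: 289(x² + 2x) + 225(y² + 16y) = 50336
289(x + 1)² + 225(y + 8)² = 50336 + 289 + 14400 = 65025
Dividing both sides by 65025: (x + 1)²/225 + (y + 8)²/289 = 1
Ellipse, center (-1, -8), major axis vertical; a² = 289, b² = 225.
Latus rectum length = 2b²/a = 2·225/17 = 450/17.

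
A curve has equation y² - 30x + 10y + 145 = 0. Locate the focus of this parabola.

(23/2, -5)

Only y is squared. Complete the square in y: (y + 5)² = 30(x - 4).
Vertex (4, -5); 4p = 30 so p = 15/2. Opens right.
Focus is p units from the vertex along the axis: (h + p, k).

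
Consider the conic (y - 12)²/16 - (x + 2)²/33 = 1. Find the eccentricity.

e = 7/4

Center (-2, 12). The positive term is the y-term, so the transverse axis is vertical; a² = 16, b² = 33.
c² = a² + b² = 49, so c = 7.
e = c/a = 7/4.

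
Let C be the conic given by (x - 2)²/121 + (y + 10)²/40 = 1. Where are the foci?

(-7, -10) and (11, -10)

Center (2, -10). The larger denominator 121 sits under the x-term, so the major axis is horizontal; a² = 121, b² = 40.
c² = a² - b² = 121 - 40 = 81, so c = 9.
Foci lie on the horizontal axis through the center: (h ± c, k).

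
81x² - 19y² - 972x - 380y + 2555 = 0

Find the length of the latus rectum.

38/9

Group: 81(x² - 12x) -19(y² + 20y) = -2555
Complete the square in x and y: 81(x - 6)² -19(y + 10)² = -2555 + 2916 - 1900 = -1539
Divide by -1539: (y + 10)²/81 - (x - 6)²/19 = 1
Hyperbola, center (6, -10), transverse axis vertical; a² = 81, b² = 19.
Latus rectum length = 2b²/a = 2·19/9 = 38/9.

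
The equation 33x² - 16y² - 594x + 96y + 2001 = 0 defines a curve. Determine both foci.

Group the x- and y-terms: 33(x² - 18x) -16(y² - 6y) = -2001
Complete the square: 33(x - 9)² -16(y - 3)² = -2001 + 2673 - 144 = 528
Divide by 528: (x - 9)²/16 - (y - 3)²/33 = 1
Hyperbola, center (9, 3), transverse axis horizontal; a² = 16, b² = 33.
c² = a² + b² = 16 + 33 = 49, so c = 7.
Foci lie on the horizontal axis through the center: (h ± c, k).

(2, 3) and (16, 3)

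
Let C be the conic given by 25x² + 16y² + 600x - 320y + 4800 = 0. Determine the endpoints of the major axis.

Group: 25(x² + 24x) + 16(y² - 20y) = -4800
Complete the square in x and y: 25(x + 12)² + 16(y - 10)² = -4800 + 3600 + 1600 = 400
Dividing both sides by 400: (x + 12)²/16 + (y - 10)²/25 = 1
Ellipse, center (-12, 10), major axis vertical; a² = 25, b² = 16.
a = 5. Vertices at (h, k ± a).

(-12, 5) and (-12, 15)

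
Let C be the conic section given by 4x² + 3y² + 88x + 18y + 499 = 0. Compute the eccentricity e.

Rearranging, 4(x² + 22x) + 3(y² + 6y) = -499.
Complete the square in x and y: 4(x + 11)² + 3(y + 3)² = -499 + 484 + 27 = 12
Divide by 12: (x + 11)²/3 + (y + 3)²/4 = 1
Ellipse, center (-11, -3), major axis vertical; a² = 4, b² = 3.
c² = a² - b² = 1, so c = 1.
e = c/a = 1/2.

e = 1/2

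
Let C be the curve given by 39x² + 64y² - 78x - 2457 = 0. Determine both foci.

Group: 39(x² - 2x) + 64y² = 2457
39(x - 1)² + 64y² = 2457 + 39 + 0 = 2496
Divide through by 2496 to get (x - 1)²/64 + y²/39 = 1.
Ellipse, center (1, 0), major axis horizontal; a² = 64, b² = 39.
c² = a² - b² = 64 - 39 = 25, so c = 5.
Foci lie on the horizontal axis through the center: (h ± c, k).

(-4, 0) and (6, 0)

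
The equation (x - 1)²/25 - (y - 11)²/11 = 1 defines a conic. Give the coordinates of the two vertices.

(-4, 11) and (6, 11)

Center (1, 11). The positive term is the x-term, so the transverse axis is horizontal; a² = 25, b² = 11.
a = 5. Vertices at (h ± a, k).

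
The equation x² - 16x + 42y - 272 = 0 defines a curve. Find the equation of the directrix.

Only x is squared. Complete the square in x: (x - 8)² = -42(y - 8).
Vertex (8, 8); 4p = -42 so p = -21/2. Opens down.
Directrix is the horizontal line y = k − p = 8 − (-21/2) = 37/2.

y = 37/2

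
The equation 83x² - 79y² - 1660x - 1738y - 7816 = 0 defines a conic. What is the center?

(10, -11)

Group the x- and y-terms: 83(x² - 20x) -79(y² + 22y) = 7816
Complete the square: 83(x - 10)² -79(y + 11)² = 7816 + 8300 - 9559 = 6557
Divide through by 6557 to get (x - 10)²/79 - (y + 11)²/83 = 1.
Hyperbola with center (10, -11).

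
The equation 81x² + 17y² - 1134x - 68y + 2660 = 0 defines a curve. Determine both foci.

Group: 81(x² - 14x) + 17(y² - 4y) = -2660
Completing the square gives 81(x - 7)² + 17(y - 2)² = -2660 + 3969 + 68 = 1377.
Divide by 1377: (x - 7)²/17 + (y - 2)²/81 = 1
Ellipse, center (7, 2), major axis vertical; a² = 81, b² = 17.
c² = a² - b² = 81 - 17 = 64, so c = 8.
Foci lie on the vertical axis through the center: (h, k ± c).

(7, -6) and (7, 10)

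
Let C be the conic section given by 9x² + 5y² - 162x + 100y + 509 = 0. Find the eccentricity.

e = 2/3

Rearranging, 9(x² - 18x) + 5(y² + 20y) = -509.
Completing the square gives 9(x - 9)² + 5(y + 10)² = -509 + 729 + 500 = 720.
Dividing both sides by 720: (x - 9)²/80 + (y + 10)²/144 = 1
Ellipse, center (9, -10), major axis vertical; a² = 144, b² = 80.
c² = a² - b² = 64, so c = 8.
e = c/a = 8/12 = 2/3.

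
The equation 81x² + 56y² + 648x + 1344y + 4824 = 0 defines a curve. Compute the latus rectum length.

81(x² + 8x) + 56(y² + 24y) = -4824
81(x + 4)² + 56(y + 12)² = -4824 + 1296 + 8064 = 4536
Dividing both sides by 4536: (x + 4)²/56 + (y + 12)²/81 = 1
Ellipse, center (-4, -12), major axis vertical; a² = 81, b² = 56.
Latus rectum length = 2b²/a = 2·56/9 = 112/9.

112/9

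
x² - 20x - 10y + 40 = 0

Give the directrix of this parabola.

y = -17/2

Only x is squared. Complete the square in x: (x - 10)² = 10(y + 6).
Vertex (10, -6); 4p = 10 so p = 5/2. Opens up.
Directrix is the horizontal line y = k − p = -6 − (5/2) = -17/2.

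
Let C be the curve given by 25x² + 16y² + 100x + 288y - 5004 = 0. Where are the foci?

(-2, -21) and (-2, 3)

Group the x- and y-terms: 25(x² + 4x) + 16(y² + 18y) = 5004
Complete the square in x and y: 25(x + 2)² + 16(y + 9)² = 5004 + 100 + 1296 = 6400
Divide through by 6400 to get (x + 2)²/256 + (y + 9)²/400 = 1.
Ellipse, center (-2, -9), major axis vertical; a² = 400, b² = 256.
c² = a² - b² = 400 - 256 = 144, so c = 12.
Foci lie on the vertical axis through the center: (h, k ± c).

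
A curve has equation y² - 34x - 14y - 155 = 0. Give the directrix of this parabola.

Only y is squared. Complete the square in y: (y - 7)² = 34(x + 6).
Vertex (-6, 7); 4p = 34 so p = 17/2. Opens right.
Directrix is the vertical line x = h − p = -6 − (17/2) = -29/2.

x = -29/2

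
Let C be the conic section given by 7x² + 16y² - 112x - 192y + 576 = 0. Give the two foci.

Group: 7(x² - 16x) + 16(y² - 12y) = -576
Completing the square gives 7(x - 8)² + 16(y - 6)² = -576 + 448 + 576 = 448.
Dividing both sides by 448: (x - 8)²/64 + (y - 6)²/28 = 1
Ellipse, center (8, 6), major axis horizontal; a² = 64, b² = 28.
c² = a² - b² = 64 - 28 = 36, so c = 6.
Foci lie on the horizontal axis through the center: (h ± c, k).

(2, 6) and (14, 6)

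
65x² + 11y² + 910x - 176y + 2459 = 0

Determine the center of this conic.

Group the x- and y-terms: 65(x² + 14x) + 11(y² - 16y) = -2459
Complete the square in x and y: 65(x + 7)² + 11(y - 8)² = -2459 + 3185 + 704 = 1430
Dividing both sides by 1430: (x + 7)²/22 + (y - 8)²/130 = 1
Ellipse with center (-7, 8).

(-7, 8)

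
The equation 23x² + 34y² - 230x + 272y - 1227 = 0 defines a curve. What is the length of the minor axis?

2√69

Collect terms: 23(x² - 10x) + 34(y² + 8y) = 1227
23(x - 5)² + 34(y + 4)² = 1227 + 575 + 544 = 2346
Divide through by 2346 to get (x - 5)²/102 + (y + 4)²/69 = 1.
Ellipse, center (5, -4), major axis horizontal; a² = 102, b² = 69.
b² = 69 so b = √69; the minor axis has length 2b = 2√69.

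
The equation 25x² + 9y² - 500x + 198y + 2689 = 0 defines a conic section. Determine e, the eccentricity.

Rearranging, 25(x² - 20x) + 9(y² + 22y) = -2689.
Completing the square gives 25(x - 10)² + 9(y + 11)² = -2689 + 2500 + 1089 = 900.
Divide through by 900 to get (x - 10)²/36 + (y + 11)²/100 = 1.
Ellipse, center (10, -11), major axis vertical; a² = 100, b² = 36.
c² = a² - b² = 64, so c = 8.
e = c/a = 8/10 = 4/5.

e = 4/5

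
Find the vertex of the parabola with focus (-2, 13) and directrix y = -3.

(-2, 5)

The vertex is the midpoint between the focus and the directrix along the axis of symmetry.
Axis is vertical (directrix is horizontal). Vertex y-coordinate = (13 + (-3))/2 = 5; x-coordinate = -2.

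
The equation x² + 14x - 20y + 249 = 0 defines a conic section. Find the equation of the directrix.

y = 5

Only x is squared. Complete the square in x: (x + 7)² = 20(y - 10).
Vertex (-7, 10); 4p = 20 so p = 5. Opens up.
Directrix is the horizontal line y = k − p = 10 − (5) = 5.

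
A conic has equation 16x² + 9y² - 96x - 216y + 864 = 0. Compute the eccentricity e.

Group the x- and y-terms: 16(x² - 6x) + 9(y² - 24y) = -864
16(x - 3)² + 9(y - 12)² = -864 + 144 + 1296 = 576
Divide by 576: (x - 3)²/36 + (y - 12)²/64 = 1
Ellipse, center (3, 12), major axis vertical; a² = 64, b² = 36.
c² = a² - b² = 28, so c = 2√7.
e = c/a = 2√7/8 = √7/4.

e = √7/4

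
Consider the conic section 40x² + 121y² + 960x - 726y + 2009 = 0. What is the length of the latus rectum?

80/11

Collect terms: 40(x² + 24x) + 121(y² - 6y) = -2009
Complete the square in x and y: 40(x + 12)² + 121(y - 3)² = -2009 + 5760 + 1089 = 4840
Divide through by 4840 to get (x + 12)²/121 + (y - 3)²/40 = 1.
Ellipse, center (-12, 3), major axis horizontal; a² = 121, b² = 40.
Latus rectum length = 2b²/a = 2·40/11 = 80/11.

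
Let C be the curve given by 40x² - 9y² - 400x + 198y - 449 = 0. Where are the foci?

Collect terms: 40(x² - 10x) -9(y² - 22y) = 449
Completing the square gives 40(x - 5)² -9(y - 11)² = 449 + 1000 - 1089 = 360.
Dividing both sides by 360: (x - 5)²/9 - (y - 11)²/40 = 1
Hyperbola, center (5, 11), transverse axis horizontal; a² = 9, b² = 40.
c² = a² + b² = 9 + 40 = 49, so c = 7.
Foci lie on the horizontal axis through the center: (h ± c, k).

(-2, 11) and (12, 11)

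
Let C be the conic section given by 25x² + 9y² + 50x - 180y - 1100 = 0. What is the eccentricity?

e = 4/5

25(x² + 2x) + 9(y² - 20y) = 1100
Complete the square: 25(x + 1)² + 9(y - 10)² = 1100 + 25 + 900 = 2025
Divide by 2025: (x + 1)²/81 + (y - 10)²/225 = 1
Ellipse, center (-1, 10), major axis vertical; a² = 225, b² = 81.
c² = a² - b² = 144, so c = 12.
e = c/a = 12/15 = 4/5.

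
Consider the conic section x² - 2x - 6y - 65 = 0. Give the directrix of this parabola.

y = -25/2

Only x is squared. Complete the square in x: (x - 1)² = 6(y + 11).
Vertex (1, -11); 4p = 6 so p = 3/2. Opens up.
Directrix is the horizontal line y = k − p = -11 − (3/2) = -25/2.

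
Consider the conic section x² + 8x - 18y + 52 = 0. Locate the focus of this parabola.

(-4, 13/2)

Only x is squared. Complete the square in x: (x + 4)² = 18(y - 2).
Vertex (-4, 2); 4p = 18 so p = 9/2. Opens up.
Focus is p units from the vertex along the axis: (h, k + p).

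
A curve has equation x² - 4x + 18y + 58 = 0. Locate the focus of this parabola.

(2, -15/2)

Only x is squared. Complete the square in x: (x - 2)² = -18(y + 3).
Vertex (2, -3); 4p = -18 so p = -9/2. Opens down.
Focus is p units from the vertex along the axis: (h, k + p).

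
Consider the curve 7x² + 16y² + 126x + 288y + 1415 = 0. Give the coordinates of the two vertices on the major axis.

Rearranging, 7(x² + 18x) + 16(y² + 18y) = -1415.
7(x + 9)² + 16(y + 9)² = -1415 + 567 + 1296 = 448
Dividing both sides by 448: (x + 9)²/64 + (y + 9)²/28 = 1
Ellipse, center (-9, -9), major axis horizontal; a² = 64, b² = 28.
a = 8. Vertices at (h ± a, k).

(-17, -9) and (-1, -9)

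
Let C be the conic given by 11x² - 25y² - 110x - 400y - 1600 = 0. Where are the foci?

Group: 11(x² - 10x) -25(y² + 16y) = 1600
Complete the square in x and y: 11(x - 5)² -25(y + 8)² = 1600 + 275 - 1600 = 275
Divide by 275: (x - 5)²/25 - (y + 8)²/11 = 1
Hyperbola, center (5, -8), transverse axis horizontal; a² = 25, b² = 11.
c² = a² + b² = 25 + 11 = 36, so c = 6.
Foci lie on the horizontal axis through the center: (h ± c, k).

(-1, -8) and (11, -8)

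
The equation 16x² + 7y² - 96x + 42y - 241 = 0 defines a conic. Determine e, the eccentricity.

Rearranging, 16(x² - 6x) + 7(y² + 6y) = 241.
Complete the square in x and y: 16(x - 3)² + 7(y + 3)² = 241 + 144 + 63 = 448
Dividing both sides by 448: (x - 3)²/28 + (y + 3)²/64 = 1
Ellipse, center (3, -3), major axis vertical; a² = 64, b² = 28.
c² = a² - b² = 36, so c = 6.
e = c/a = 6/8 = 3/4.

e = 3/4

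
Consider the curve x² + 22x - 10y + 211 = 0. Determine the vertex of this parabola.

(-11, 9)

Only x is squared. Complete the square in x: (x + 11)² = 10(y - 9).
Vertex (-11, 9); 4p = 10 so p = 5/2. Opens up.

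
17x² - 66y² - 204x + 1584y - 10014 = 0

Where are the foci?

Collect terms: 17(x² - 12x) -66(y² - 24y) = 10014
17(x - 6)² -66(y - 12)² = 10014 + 612 - 9504 = 1122
Divide by 1122: (x - 6)²/66 - (y - 12)²/17 = 1
Hyperbola, center (6, 12), transverse axis horizontal; a² = 66, b² = 17.
c² = a² + b² = 66 + 17 = 83, so c = √83.
Foci lie on the horizontal axis through the center: (h ± c, k).

(6 - √83, 12) and (6 + √83, 12)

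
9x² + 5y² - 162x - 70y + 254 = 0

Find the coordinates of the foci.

(9, -1) and (9, 15)

Group the x- and y-terms: 9(x² - 18x) + 5(y² - 14y) = -254
Complete the square in x and y: 9(x - 9)² + 5(y - 7)² = -254 + 729 + 245 = 720
Divide by 720: (x - 9)²/80 + (y - 7)²/144 = 1
Ellipse, center (9, 7), major axis vertical; a² = 144, b² = 80.
c² = a² - b² = 144 - 80 = 64, so c = 8.
Foci lie on the vertical axis through the center: (h, k ± c).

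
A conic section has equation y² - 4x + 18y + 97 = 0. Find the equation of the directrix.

Only y is squared. Complete the square in y: (y + 9)² = 4(x - 4).
Vertex (4, -9); 4p = 4 so p = 1. Opens right.
Directrix is the vertical line x = h − p = 4 − (1) = 3.

x = 3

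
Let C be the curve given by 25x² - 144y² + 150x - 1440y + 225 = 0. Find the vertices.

(-3, -10) and (-3, 0)

Collect terms: 25(x² + 6x) -144(y² + 10y) = -225
25(x + 3)² -144(y + 5)² = -225 + 225 - 3600 = -3600
Dividing both sides by -3600: (y + 5)²/25 - (x + 3)²/144 = 1
Hyperbola, center (-3, -5), transverse axis vertical; a² = 25, b² = 144.
a = 5. Vertices at (h, k ± a).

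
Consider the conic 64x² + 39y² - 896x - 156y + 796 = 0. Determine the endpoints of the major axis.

Rearranging, 64(x² - 14x) + 39(y² - 4y) = -796.
Complete the square: 64(x - 7)² + 39(y - 2)² = -796 + 3136 + 156 = 2496
Divide through by 2496 to get (x - 7)²/39 + (y - 2)²/64 = 1.
Ellipse, center (7, 2), major axis vertical; a² = 64, b² = 39.
a = 8. Vertices at (h, k ± a).

(7, -6) and (7, 10)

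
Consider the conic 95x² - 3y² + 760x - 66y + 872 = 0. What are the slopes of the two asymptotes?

Rearranging, 95(x² + 8x) -3(y² + 22y) = -872.
95(x + 4)² -3(y + 11)² = -872 + 1520 - 363 = 285
Dividing both sides by 285: (x + 4)²/3 - (y + 11)²/95 = 1
Hyperbola, center (-4, -11), transverse axis horizontal; a² = 3, b² = 95.
For a horizontal hyperbola the asymptotes have slope ±b/a.
Here that is ±√95/√3 = ±√285/3.

√285/3 and -√285/3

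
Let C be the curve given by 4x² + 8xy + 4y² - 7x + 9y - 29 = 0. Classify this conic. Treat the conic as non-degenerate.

parabola

A = 4, B = 8, C = 4.
Discriminant B² − 4AC = 8² − 4·4·4 = 0.
B² − 4AC = 0 ⇒ parabola.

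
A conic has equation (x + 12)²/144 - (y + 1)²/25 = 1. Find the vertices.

(-24, -1) and (0, -1)

Center (-12, -1). The positive term is the x-term, so the transverse axis is horizontal; a² = 144, b² = 25.
a = 12. Vertices at (h ± a, k).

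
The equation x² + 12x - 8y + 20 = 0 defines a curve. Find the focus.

(-6, 0)

Only x is squared. Complete the square in x: (x + 6)² = 8(y + 2).
Vertex (-6, -2); 4p = 8 so p = 2. Opens up.
Focus is p units from the vertex along the axis: (h, k + p).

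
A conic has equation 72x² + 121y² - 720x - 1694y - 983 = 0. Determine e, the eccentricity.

e = 7/11

Rearranging, 72(x² - 10x) + 121(y² - 14y) = 983.
Complete the square in x and y: 72(x - 5)² + 121(y - 7)² = 983 + 1800 + 5929 = 8712
Divide by 8712: (x - 5)²/121 + (y - 7)²/72 = 1
Ellipse, center (5, 7), major axis horizontal; a² = 121, b² = 72.
c² = a² - b² = 49, so c = 7.
e = c/a = 7/11.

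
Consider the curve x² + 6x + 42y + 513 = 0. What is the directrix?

Only x is squared. Complete the square in x: (x + 3)² = -42(y + 12).
Vertex (-3, -12); 4p = -42 so p = -21/2. Opens down.
Directrix is the horizontal line y = k − p = -12 − (-21/2) = -3/2.

y = -3/2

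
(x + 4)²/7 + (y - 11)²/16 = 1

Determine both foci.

Center (-4, 11). The larger denominator 16 sits under the y-term, so the major axis is vertical; a² = 16, b² = 7.
c² = a² - b² = 16 - 7 = 9, so c = 3.
Foci lie on the vertical axis through the center: (h, k ± c).

(-4, 8) and (-4, 14)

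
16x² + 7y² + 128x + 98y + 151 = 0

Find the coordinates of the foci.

(-4, -13) and (-4, -1)

Group the x- and y-terms: 16(x² + 8x) + 7(y² + 14y) = -151
16(x + 4)² + 7(y + 7)² = -151 + 256 + 343 = 448
Divide by 448: (x + 4)²/28 + (y + 7)²/64 = 1
Ellipse, center (-4, -7), major axis vertical; a² = 64, b² = 28.
c² = a² - b² = 64 - 28 = 36, so c = 6.
Foci lie on the vertical axis through the center: (h, k ± c).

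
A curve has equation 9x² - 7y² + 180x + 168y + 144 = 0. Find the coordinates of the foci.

(-10, 4) and (-10, 20)

Rearranging, 9(x² + 20x) -7(y² - 24y) = -144.
9(x + 10)² -7(y - 12)² = -144 + 900 - 1008 = -252
Dividing both sides by -252: (y - 12)²/36 - (x + 10)²/28 = 1
Hyperbola, center (-10, 12), transverse axis vertical; a² = 36, b² = 28.
c² = a² + b² = 36 + 28 = 64, so c = 8.
Foci lie on the vertical axis through the center: (h, k ± c).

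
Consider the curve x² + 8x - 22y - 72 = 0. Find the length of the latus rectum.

22

Only x is squared. Complete the square in x: (x + 4)² = 22(y + 4).
Vertex (-4, -4); 4p = 22 so p = 11/2. Opens up.
Latus rectum length = |4p| = 22.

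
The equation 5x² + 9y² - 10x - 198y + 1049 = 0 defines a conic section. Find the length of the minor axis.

Group the x- and y-terms: 5(x² - 2x) + 9(y² - 22y) = -1049
Complete the square in x and y: 5(x - 1)² + 9(y - 11)² = -1049 + 5 + 1089 = 45
Divide through by 45 to get (x - 1)²/9 + (y - 11)²/5 = 1.
Ellipse, center (1, 11), major axis horizontal; a² = 9, b² = 5.
b² = 5 so b = √5; the minor axis has length 2b = 2√5.

2√5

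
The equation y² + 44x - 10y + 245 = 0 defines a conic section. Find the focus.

(-16, 5)

Only y is squared. Complete the square in y: (y - 5)² = -44(x + 5).
Vertex (-5, 5); 4p = -44 so p = -11. Opens left.
Focus is p units from the vertex along the axis: (h + p, k).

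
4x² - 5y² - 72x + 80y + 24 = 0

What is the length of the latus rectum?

5

Group the x- and y-terms: 4(x² - 18x) -5(y² - 16y) = -24
4(x - 9)² -5(y - 8)² = -24 + 324 - 320 = -20
Divide by -20: (y - 8)²/4 - (x - 9)²/5 = 1
Hyperbola, center (9, 8), transverse axis vertical; a² = 4, b² = 5.
Latus rectum length = 2b²/a = 2·5/2 = 5.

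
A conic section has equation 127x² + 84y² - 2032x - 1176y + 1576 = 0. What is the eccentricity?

e = √5461/127

Rearranging, 127(x² - 16x) + 84(y² - 14y) = -1576.
Complete the square: 127(x - 8)² + 84(y - 7)² = -1576 + 8128 + 4116 = 10668
Divide by 10668: (x - 8)²/84 + (y - 7)²/127 = 1
Ellipse, center (8, 7), major axis vertical; a² = 127, b² = 84.
c² = a² - b² = 43, so c = √43.
e = c/a = √43/√127 = √5461/127.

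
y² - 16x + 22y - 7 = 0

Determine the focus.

(-4, -11)

Only y is squared. Complete the square in y: (y + 11)² = 16(x + 8).
Vertex (-8, -11); 4p = 16 so p = 4. Opens right.
Focus is p units from the vertex along the axis: (h + p, k).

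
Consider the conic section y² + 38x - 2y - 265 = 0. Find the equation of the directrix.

Only y is squared. Complete the square in y: (y - 1)² = -38(x - 7).
Vertex (7, 1); 4p = -38 so p = -19/2. Opens left.
Directrix is the vertical line x = h − p = 7 − (-19/2) = 33/2.

x = 33/2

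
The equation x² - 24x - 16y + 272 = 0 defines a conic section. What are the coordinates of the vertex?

Only x is squared. Complete the square in x: (x - 12)² = 16(y - 8).
Vertex (12, 8); 4p = 16 so p = 4. Opens up.

(12, 8)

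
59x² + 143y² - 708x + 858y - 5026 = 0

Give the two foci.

(6 - 2√21, -3) and (6 + 2√21, -3)

Group: 59(x² - 12x) + 143(y² + 6y) = 5026
Complete the square in x and y: 59(x - 6)² + 143(y + 3)² = 5026 + 2124 + 1287 = 8437
Divide through by 8437 to get (x - 6)²/143 + (y + 3)²/59 = 1.
Ellipse, center (6, -3), major axis horizontal; a² = 143, b² = 59.
c² = a² - b² = 143 - 59 = 84, so c = 2√21.
Foci lie on the horizontal axis through the center: (h ± c, k).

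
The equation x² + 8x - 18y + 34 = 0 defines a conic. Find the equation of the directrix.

y = -7/2

Only x is squared. Complete the square in x: (x + 4)² = 18(y - 1).
Vertex (-4, 1); 4p = 18 so p = 9/2. Opens up.
Directrix is the horizontal line y = k − p = 1 − (9/2) = -7/2.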